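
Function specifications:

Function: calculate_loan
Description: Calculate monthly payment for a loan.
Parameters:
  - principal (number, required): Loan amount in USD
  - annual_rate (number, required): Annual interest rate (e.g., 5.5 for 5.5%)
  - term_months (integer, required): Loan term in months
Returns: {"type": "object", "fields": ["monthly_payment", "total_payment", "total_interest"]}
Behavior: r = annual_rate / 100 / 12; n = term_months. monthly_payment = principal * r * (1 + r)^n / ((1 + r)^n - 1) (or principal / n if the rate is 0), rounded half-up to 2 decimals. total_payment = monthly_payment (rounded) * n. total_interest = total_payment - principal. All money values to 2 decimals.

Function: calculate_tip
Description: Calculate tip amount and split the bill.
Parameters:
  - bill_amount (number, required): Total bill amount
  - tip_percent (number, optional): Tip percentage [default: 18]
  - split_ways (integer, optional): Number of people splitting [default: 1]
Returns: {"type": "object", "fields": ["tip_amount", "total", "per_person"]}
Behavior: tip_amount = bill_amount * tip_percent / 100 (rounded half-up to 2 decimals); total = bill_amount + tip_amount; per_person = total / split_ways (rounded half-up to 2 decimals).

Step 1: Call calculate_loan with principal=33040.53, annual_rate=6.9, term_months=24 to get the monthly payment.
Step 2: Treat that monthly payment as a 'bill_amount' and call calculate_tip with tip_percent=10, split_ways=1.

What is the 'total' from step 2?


Step 1: calculate_loan(principal=33040.53, annual_rate=6.9, term_months=24)
  r = 6.9 / 100 / 12 = 0.00575 (keep full precision)
  (1 + r)^24 = 1.14752192
  monthly_payment = 33040.53 * 0.00575 * 1.14752192 / (1.14752192 - 1) = 1477.812332 -> 1477.81
  total_payment = 1477.81 * 24 = 35467.44
  total_interest = 35467.44 - 33040.53 = 2426.91
  -> monthly_payment = 1477.81
Step 2: calculate_tip(bill_amount=1477.81, tip_percent=10, split_ways=1)
  tip_amount = 1477.81 * 10/100 = 147.781 -> 147.78
  total = 1477.81 + 147.78 = 1625.59
  per_person = 1625.59 / 1 = 1625.59 -> 1625.59
  -> total = 1625.59
$1625.59


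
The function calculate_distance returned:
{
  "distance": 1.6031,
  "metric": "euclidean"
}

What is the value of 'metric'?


euclidean


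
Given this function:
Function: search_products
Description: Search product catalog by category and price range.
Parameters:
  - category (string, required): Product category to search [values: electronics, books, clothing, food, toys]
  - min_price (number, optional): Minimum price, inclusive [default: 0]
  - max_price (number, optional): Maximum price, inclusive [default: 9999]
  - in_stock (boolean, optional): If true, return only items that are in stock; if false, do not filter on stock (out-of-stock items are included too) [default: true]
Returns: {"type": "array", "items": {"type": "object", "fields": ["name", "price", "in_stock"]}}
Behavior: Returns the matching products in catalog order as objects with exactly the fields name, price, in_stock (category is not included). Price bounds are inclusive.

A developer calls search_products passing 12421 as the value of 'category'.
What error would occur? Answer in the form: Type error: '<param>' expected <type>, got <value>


Spec: 'category' is declared as string; 12421 is an integer.
Type error: 'category' expected string, got 12421


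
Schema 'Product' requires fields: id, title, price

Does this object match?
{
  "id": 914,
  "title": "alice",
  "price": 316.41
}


Checking required fields... All present.
Valid - all required fields present


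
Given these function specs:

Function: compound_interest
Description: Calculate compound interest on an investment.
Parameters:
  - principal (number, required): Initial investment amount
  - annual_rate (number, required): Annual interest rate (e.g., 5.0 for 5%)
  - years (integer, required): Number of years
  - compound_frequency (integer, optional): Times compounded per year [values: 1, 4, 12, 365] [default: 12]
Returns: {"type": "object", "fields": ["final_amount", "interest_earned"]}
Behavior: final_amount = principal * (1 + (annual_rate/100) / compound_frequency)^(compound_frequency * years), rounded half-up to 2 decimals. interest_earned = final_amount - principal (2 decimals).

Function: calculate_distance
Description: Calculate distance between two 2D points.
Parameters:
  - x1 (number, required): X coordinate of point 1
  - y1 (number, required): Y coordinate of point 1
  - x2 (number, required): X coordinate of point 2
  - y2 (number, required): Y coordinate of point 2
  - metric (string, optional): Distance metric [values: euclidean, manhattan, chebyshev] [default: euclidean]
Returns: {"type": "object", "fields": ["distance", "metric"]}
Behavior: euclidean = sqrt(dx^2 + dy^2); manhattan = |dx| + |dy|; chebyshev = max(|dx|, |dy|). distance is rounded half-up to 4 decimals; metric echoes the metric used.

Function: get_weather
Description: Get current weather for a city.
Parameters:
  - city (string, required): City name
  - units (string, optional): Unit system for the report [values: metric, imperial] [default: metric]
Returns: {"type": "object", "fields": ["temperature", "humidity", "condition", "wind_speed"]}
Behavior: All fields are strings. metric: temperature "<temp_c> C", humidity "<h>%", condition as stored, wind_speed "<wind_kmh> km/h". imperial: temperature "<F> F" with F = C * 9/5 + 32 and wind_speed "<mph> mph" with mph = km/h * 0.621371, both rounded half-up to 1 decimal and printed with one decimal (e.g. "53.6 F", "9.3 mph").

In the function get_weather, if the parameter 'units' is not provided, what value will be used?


The get_weather spec declares:
  - units (string, optional): Unit system for the report [values: metric, imperial] [default: metric]
Default:
metric


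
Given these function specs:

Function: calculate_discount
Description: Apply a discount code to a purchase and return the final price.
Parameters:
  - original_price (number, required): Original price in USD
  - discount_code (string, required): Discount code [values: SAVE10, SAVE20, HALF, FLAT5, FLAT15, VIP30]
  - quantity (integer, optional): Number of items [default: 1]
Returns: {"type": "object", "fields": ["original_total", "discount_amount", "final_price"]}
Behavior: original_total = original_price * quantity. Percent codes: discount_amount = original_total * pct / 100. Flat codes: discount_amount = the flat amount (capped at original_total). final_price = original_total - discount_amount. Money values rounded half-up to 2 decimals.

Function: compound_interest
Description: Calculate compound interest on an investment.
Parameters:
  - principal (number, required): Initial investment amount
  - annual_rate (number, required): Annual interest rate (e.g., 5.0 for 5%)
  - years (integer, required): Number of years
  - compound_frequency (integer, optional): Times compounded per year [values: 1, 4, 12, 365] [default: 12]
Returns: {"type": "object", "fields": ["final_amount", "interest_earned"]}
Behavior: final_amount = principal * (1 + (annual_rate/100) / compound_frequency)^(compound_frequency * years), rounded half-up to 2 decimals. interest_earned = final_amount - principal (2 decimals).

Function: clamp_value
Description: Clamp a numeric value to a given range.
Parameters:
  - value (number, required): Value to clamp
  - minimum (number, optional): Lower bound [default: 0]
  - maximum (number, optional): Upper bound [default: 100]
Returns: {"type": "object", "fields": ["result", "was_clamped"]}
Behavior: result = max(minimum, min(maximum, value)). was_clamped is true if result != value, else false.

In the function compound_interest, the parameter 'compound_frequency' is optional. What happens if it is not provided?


The compound_interest spec declares:
  - compound_frequency (integer, optional): Times compounded per year [values: 1, 4, 12, 365] [default: 12]
It defaults to 12


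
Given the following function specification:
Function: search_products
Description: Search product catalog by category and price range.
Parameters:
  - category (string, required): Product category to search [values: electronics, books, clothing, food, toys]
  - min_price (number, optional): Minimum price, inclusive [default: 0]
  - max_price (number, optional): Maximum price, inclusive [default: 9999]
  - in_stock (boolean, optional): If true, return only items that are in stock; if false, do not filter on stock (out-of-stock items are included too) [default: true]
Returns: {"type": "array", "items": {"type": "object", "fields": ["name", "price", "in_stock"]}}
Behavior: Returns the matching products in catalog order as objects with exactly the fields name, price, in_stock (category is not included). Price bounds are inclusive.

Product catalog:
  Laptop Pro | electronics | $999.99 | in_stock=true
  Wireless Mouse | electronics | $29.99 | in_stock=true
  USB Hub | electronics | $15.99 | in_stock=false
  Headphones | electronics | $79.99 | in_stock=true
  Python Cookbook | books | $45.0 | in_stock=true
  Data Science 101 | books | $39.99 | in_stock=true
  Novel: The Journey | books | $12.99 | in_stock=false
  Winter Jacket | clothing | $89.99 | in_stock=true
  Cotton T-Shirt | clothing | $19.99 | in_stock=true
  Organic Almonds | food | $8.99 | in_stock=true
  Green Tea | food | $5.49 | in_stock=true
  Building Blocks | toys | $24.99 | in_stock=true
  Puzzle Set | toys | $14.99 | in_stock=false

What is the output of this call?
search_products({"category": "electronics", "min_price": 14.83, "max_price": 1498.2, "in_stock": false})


Filter: category=electronics, 14.83 <= price <= 1498.2, in_stock=false so stock is not filtered
  Laptop Pro ($999.99): keep
  Wireless Mouse ($29.99): keep
  USB Hub ($15.99): keep
  Headphones ($79.99): keep
Output:
[{"name": "Laptop Pro", "price": 999.99, "in_stock": true}, {"name": "Wireless Mouse", "price": 29.99, "in_stock": true}, {"name": "USB Hub", "price": 15.99, "in_stock": false}, {"name": "Headphones", "price": 79.99, "in_stock": true}]


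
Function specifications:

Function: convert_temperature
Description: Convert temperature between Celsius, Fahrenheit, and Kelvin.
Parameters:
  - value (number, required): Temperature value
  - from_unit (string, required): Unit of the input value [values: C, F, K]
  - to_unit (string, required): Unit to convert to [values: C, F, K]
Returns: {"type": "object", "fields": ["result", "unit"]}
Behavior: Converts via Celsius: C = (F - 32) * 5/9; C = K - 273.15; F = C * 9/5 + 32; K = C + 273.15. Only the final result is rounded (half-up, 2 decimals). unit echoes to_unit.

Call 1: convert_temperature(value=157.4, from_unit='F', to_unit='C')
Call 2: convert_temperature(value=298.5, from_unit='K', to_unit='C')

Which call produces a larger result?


Call 1:
  To C: (157.4 - 32) * 5/9 = 69.666667
  Target is C: 69.666667
  Round to 2 decimals: 69.67
  -> 69.67 C
Call 2:
  To C: 298.5 - 273.15 = 25.35
  Target is C: 25.35
  Round to 2 decimals: 25.35
  -> 25.35 C
Call 1 (69.67 C)


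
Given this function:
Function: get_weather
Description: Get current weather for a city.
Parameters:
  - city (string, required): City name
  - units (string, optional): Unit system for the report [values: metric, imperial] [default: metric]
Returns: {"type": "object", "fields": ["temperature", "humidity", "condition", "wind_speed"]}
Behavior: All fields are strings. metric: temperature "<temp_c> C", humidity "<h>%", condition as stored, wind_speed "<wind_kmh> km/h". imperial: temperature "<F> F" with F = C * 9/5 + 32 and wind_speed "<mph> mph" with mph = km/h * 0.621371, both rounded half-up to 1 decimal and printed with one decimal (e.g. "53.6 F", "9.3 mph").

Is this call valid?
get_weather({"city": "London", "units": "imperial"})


Checking all required parameters present and types match... All valid.
Valid


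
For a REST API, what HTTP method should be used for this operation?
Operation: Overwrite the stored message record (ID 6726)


GET = read, POST = create, PUT = update/replace, DELETE = remove
This operation is an update/replace.
PUT


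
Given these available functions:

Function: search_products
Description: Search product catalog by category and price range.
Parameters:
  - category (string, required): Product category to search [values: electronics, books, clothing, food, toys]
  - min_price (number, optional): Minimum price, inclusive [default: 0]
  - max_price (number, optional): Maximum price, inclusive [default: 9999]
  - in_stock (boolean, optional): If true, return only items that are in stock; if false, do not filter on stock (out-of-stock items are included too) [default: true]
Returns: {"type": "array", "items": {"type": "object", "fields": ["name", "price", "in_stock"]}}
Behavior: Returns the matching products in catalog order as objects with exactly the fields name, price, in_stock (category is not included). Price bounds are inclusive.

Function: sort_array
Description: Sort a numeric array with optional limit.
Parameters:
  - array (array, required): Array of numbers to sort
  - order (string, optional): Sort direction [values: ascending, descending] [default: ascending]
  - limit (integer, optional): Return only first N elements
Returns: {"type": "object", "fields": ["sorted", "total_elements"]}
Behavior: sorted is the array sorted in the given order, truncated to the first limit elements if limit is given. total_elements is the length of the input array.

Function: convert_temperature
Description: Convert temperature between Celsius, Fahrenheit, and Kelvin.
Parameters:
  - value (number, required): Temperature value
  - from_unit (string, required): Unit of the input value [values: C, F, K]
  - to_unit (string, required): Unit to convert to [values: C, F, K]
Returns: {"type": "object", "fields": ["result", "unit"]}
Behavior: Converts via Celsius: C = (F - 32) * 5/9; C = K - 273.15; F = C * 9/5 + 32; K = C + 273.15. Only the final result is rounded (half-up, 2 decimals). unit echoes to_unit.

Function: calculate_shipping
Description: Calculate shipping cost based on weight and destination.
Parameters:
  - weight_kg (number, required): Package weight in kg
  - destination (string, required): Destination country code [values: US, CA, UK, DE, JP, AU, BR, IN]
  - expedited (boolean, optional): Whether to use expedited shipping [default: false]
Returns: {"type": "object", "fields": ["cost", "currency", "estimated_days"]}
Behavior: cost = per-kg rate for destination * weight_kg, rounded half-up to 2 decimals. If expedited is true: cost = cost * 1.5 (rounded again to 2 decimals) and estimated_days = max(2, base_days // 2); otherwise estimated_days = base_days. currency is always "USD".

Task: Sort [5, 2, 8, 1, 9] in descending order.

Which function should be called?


The task needs a function whose description is: Sort a numeric array with optional limit.
sort_array


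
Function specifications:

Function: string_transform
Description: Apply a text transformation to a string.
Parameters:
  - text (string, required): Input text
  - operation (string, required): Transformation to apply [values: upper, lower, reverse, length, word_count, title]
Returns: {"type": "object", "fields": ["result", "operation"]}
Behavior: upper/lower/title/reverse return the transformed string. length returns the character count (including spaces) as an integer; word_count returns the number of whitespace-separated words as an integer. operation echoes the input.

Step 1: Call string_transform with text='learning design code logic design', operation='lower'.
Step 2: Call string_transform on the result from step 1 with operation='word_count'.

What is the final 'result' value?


Step 1: string_transform(text='learning design code logic design', operation='lower')
  -> result = 'learning design code logic design'
Step 2: string_transform(text='learning design code logic design', operation='word_count')
  words: learning, design, code, logic, design -> 5
  -> result = 5
5


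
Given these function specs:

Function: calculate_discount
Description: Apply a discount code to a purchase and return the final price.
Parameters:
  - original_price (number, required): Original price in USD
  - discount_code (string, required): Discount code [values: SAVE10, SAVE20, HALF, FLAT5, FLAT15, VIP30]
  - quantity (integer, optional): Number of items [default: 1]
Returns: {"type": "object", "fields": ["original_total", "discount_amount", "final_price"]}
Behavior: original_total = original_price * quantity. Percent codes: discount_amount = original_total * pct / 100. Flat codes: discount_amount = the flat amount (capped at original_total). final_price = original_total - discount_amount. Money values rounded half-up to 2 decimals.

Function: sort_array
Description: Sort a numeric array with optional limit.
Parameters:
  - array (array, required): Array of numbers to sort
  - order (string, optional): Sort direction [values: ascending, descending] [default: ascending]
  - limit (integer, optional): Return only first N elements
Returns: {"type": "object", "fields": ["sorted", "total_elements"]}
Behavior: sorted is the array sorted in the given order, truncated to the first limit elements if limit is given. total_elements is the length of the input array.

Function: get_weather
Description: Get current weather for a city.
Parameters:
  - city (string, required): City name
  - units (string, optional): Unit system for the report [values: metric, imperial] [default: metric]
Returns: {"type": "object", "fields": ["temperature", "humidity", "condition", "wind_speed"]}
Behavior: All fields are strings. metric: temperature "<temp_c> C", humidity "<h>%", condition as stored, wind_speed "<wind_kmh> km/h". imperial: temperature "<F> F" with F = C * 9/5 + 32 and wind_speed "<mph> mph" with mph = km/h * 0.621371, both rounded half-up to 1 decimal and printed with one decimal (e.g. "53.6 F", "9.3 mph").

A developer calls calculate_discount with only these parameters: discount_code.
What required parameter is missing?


Required parameters: original_price, discount_code
Provided: discount_code
Missing: original_price
original_price


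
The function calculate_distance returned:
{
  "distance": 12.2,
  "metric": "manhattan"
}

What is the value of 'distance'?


12.2


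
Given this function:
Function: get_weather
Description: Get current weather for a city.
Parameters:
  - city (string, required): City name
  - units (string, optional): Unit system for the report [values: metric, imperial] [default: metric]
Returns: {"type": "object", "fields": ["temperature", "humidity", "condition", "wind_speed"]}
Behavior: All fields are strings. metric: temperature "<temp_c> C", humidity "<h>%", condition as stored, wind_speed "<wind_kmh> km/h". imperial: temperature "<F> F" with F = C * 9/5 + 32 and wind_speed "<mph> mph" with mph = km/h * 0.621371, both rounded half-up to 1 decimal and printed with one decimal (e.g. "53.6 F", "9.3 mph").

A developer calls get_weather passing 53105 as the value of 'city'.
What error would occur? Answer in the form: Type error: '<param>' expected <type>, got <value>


Spec: 'city' is declared as string; 53105 is an integer.
Type error: 'city' expected string, got 53105


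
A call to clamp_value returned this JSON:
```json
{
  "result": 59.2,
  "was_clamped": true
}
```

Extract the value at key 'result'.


59.2


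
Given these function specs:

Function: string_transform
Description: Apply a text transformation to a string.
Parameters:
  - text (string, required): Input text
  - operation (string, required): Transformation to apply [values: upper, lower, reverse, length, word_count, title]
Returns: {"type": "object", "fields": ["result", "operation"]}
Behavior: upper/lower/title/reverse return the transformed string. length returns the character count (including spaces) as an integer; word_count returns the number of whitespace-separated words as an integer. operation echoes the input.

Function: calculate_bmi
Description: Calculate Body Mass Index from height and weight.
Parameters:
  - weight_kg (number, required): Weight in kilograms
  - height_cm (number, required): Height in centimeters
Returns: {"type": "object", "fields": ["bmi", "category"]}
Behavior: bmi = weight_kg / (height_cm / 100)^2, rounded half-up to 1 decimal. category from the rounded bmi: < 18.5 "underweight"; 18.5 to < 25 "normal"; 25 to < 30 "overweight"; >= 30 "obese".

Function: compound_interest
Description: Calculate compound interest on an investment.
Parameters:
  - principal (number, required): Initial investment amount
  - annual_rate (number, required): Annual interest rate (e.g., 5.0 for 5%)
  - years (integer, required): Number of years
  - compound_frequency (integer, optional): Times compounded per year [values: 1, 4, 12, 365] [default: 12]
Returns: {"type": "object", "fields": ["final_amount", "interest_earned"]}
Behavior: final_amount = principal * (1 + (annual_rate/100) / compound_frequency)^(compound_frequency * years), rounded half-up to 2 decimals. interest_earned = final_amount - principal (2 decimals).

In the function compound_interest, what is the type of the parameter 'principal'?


The compound_interest spec declares:
  - principal (number, required): Initial investment amount
Type:
number


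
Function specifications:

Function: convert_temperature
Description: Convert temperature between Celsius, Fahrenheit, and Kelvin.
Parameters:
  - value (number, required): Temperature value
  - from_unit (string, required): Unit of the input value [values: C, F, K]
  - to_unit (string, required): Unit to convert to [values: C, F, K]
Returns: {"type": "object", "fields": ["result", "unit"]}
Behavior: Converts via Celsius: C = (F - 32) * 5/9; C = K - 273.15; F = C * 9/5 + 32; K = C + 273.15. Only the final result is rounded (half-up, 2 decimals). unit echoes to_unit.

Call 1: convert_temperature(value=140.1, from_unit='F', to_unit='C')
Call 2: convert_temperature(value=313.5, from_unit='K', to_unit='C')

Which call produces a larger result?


Call 1:
  To C: (140.1 - 32) * 5/9 = 60.055556
  Target is C: 60.055556
  Round to 2 decimals: 60.06
  -> 60.06 C
Call 2:
  To C: 313.5 - 273.15 = 40.35
  Target is C: 40.35
  Round to 2 decimals: 40.35
  -> 40.35 C
Call 1 (60.06 C)


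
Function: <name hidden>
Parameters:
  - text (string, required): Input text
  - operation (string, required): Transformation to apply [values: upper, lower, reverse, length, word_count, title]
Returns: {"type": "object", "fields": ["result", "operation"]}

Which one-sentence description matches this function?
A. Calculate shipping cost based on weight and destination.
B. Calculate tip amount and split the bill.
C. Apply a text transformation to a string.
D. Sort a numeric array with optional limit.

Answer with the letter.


Parameters text, operation and return ["result", "operation"] fit: Apply a text transformation to a string.
C


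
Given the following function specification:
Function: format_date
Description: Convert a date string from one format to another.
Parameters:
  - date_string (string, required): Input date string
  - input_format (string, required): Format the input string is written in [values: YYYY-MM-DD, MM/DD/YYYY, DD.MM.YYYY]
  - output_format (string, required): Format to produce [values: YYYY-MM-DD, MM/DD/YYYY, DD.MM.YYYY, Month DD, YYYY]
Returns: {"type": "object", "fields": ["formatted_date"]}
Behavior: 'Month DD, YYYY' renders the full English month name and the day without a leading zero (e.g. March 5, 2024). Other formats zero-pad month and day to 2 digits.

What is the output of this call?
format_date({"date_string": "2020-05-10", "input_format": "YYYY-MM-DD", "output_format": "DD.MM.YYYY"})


Parse '2020-05-10' as YYYY-MM-DD: year=2020, month=5, day=10
Render as DD.MM.YYYY: 10.05.2020
Output:
{"formatted_date": "10.05.2020"}


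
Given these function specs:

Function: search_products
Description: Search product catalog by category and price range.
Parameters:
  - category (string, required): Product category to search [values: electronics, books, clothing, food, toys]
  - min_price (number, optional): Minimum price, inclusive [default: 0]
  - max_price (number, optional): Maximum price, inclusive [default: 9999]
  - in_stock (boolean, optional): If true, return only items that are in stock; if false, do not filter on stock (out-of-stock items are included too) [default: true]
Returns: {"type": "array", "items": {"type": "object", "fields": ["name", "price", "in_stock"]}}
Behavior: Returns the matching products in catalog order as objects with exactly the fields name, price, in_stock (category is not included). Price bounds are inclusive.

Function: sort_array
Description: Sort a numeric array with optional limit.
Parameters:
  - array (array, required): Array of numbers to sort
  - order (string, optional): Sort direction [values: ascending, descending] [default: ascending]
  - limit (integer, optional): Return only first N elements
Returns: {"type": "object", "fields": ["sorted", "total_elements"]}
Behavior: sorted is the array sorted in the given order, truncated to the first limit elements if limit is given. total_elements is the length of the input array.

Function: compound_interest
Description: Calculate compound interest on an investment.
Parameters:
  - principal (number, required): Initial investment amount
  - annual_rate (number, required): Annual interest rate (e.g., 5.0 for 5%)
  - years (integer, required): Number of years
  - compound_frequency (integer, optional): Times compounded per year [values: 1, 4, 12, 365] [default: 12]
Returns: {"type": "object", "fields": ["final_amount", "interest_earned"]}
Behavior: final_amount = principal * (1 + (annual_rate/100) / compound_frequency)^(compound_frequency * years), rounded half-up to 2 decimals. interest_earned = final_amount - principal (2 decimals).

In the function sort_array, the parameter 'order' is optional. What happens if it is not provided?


The sort_array spec declares:
  - order (string, optional): Sort direction [values: ascending, descending] [default: ascending]
It defaults to ascending


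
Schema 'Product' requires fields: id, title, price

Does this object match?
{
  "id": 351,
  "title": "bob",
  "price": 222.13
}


Checking required fields... All present.
Valid - all required fields present


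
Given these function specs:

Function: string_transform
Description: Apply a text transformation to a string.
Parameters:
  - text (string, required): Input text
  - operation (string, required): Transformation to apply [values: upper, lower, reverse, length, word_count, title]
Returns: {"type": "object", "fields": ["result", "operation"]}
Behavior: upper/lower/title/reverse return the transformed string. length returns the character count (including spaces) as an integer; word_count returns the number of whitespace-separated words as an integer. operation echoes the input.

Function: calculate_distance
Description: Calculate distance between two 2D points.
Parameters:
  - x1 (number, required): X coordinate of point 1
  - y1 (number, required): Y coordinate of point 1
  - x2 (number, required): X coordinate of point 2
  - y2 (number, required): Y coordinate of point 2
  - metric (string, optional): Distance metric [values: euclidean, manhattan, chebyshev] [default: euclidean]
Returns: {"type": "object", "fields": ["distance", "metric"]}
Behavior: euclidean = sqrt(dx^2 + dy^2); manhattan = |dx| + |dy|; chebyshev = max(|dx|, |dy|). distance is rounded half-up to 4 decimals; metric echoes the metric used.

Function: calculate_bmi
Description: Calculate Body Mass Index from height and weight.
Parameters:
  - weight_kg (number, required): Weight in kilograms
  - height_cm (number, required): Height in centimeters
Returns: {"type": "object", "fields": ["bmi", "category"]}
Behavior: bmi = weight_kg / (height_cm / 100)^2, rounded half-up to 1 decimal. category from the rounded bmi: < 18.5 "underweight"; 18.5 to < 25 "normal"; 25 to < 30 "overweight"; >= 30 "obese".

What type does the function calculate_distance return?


The calculate_distance spec declares Returns: {"type": "object", "fields": ["distance", "metric"]}
Type:
object


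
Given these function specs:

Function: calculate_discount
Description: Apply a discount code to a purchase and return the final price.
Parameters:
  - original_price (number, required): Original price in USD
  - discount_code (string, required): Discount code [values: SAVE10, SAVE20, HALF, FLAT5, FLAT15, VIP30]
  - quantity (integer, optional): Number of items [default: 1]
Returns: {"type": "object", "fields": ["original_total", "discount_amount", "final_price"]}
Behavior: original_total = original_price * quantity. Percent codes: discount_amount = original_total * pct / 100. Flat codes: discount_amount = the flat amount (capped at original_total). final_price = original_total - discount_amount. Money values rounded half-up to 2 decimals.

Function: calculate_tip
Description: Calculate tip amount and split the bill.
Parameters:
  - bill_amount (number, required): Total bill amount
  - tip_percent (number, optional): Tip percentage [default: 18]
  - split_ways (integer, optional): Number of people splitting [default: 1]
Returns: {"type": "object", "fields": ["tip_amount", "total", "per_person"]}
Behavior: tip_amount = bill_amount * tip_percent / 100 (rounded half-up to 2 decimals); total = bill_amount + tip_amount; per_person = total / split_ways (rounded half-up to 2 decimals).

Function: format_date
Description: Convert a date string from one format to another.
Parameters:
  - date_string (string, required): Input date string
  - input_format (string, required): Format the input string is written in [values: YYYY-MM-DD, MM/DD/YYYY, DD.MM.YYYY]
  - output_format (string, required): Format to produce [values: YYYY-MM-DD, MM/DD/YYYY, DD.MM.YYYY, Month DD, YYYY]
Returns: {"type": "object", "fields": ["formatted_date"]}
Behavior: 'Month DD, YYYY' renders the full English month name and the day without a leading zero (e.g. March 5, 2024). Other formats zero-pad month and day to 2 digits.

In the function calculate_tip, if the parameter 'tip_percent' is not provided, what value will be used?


The calculate_tip spec declares:
  - tip_percent (number, optional): Tip percentage [default: 18]
Default:
18


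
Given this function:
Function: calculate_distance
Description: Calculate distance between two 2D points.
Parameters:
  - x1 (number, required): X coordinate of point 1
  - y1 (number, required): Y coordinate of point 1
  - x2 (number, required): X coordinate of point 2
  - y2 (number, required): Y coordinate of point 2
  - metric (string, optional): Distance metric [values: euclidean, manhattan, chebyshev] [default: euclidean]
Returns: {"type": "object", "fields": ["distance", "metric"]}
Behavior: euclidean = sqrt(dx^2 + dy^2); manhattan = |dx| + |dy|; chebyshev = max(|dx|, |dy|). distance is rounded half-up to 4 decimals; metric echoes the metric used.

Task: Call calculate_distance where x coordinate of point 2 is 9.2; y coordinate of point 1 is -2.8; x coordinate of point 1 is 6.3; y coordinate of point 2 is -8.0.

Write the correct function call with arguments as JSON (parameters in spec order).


Mapping each described value to its parameter name:
  'X coordinate of point 2' -> x2 = 9.2
  'Y coordinate of point 1' -> y1 = -2.8
  'X coordinate of point 1' -> x1 = 6.3
  'Y coordinate of point 2' -> y2 = -8.0
calculate_distance({"x1": 6.3, "y1": -2.8, "x2": 9.2, "y2": -8.0})


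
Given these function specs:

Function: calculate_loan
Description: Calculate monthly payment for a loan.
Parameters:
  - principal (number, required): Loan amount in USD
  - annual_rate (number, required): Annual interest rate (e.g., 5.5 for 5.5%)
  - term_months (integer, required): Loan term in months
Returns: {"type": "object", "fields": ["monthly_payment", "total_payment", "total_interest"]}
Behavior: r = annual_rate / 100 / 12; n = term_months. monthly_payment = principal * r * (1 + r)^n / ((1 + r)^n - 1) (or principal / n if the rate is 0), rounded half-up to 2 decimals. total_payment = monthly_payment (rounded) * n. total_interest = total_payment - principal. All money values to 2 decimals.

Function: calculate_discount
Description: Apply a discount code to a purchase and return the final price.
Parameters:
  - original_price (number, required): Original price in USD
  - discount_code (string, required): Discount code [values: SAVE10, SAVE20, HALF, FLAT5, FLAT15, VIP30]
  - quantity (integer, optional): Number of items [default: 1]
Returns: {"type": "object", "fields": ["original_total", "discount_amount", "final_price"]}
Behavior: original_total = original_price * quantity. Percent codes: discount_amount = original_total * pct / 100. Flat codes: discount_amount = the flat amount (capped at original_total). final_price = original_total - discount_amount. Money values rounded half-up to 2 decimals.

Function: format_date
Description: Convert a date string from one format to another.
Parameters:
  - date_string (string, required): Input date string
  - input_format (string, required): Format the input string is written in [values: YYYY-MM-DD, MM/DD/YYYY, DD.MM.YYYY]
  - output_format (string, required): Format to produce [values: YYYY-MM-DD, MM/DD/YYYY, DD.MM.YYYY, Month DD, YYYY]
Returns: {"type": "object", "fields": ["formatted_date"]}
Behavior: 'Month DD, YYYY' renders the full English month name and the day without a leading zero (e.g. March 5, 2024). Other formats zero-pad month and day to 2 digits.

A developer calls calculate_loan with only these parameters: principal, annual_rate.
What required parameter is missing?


Required parameters: principal, annual_rate, term_months
Provided: principal, annual_rate
Missing: term_months
term_months


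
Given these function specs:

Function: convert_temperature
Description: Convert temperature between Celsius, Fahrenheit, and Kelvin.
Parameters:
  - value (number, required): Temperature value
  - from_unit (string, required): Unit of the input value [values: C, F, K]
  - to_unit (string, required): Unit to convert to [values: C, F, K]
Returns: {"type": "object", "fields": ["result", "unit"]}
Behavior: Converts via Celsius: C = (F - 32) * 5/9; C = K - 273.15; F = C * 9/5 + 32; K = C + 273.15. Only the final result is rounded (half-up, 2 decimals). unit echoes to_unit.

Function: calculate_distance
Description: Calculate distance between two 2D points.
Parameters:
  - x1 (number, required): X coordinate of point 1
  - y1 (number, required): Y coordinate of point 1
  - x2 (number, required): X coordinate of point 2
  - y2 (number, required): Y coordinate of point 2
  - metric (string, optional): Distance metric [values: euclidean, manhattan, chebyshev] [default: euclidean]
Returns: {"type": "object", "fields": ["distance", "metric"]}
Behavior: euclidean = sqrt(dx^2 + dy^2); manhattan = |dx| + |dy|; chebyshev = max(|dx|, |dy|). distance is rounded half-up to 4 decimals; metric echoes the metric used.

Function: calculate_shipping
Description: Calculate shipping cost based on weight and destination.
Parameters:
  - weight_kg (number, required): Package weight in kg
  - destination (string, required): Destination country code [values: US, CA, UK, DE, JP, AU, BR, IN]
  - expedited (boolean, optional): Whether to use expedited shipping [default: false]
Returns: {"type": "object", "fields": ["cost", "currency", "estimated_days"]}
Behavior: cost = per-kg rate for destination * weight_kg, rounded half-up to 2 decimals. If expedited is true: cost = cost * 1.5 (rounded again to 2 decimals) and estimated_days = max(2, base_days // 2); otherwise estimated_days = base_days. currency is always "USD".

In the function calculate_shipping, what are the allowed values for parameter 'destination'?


The calculate_shipping spec declares:
  - destination (string, required): Destination country code [values: US, CA, UK, DE, JP, AU, BR, IN]
Allowed values:
US, CA, UK, DE, JP, AU, BR, IN


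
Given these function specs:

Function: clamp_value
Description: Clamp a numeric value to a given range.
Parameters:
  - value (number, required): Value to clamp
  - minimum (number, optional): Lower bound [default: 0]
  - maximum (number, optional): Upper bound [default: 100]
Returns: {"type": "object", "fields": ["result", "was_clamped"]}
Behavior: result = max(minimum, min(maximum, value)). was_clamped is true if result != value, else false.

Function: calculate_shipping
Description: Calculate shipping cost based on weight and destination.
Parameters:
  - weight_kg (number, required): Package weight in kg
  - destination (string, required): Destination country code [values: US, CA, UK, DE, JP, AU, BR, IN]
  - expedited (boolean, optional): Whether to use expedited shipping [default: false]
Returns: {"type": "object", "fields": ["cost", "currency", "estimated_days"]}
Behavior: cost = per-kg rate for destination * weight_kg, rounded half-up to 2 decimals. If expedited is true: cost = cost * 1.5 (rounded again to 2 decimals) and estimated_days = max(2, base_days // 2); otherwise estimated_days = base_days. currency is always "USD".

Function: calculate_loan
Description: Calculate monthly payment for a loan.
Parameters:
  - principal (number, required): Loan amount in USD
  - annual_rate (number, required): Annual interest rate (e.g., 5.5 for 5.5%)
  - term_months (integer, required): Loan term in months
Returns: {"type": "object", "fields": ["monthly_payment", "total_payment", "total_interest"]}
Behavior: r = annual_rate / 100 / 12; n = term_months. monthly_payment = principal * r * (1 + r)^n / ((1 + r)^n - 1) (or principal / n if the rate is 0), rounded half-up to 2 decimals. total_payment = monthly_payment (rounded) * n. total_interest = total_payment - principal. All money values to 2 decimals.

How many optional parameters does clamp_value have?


Parameters of clamp_value: value (required), minimum (optional), maximum (optional)
Optional count:
2


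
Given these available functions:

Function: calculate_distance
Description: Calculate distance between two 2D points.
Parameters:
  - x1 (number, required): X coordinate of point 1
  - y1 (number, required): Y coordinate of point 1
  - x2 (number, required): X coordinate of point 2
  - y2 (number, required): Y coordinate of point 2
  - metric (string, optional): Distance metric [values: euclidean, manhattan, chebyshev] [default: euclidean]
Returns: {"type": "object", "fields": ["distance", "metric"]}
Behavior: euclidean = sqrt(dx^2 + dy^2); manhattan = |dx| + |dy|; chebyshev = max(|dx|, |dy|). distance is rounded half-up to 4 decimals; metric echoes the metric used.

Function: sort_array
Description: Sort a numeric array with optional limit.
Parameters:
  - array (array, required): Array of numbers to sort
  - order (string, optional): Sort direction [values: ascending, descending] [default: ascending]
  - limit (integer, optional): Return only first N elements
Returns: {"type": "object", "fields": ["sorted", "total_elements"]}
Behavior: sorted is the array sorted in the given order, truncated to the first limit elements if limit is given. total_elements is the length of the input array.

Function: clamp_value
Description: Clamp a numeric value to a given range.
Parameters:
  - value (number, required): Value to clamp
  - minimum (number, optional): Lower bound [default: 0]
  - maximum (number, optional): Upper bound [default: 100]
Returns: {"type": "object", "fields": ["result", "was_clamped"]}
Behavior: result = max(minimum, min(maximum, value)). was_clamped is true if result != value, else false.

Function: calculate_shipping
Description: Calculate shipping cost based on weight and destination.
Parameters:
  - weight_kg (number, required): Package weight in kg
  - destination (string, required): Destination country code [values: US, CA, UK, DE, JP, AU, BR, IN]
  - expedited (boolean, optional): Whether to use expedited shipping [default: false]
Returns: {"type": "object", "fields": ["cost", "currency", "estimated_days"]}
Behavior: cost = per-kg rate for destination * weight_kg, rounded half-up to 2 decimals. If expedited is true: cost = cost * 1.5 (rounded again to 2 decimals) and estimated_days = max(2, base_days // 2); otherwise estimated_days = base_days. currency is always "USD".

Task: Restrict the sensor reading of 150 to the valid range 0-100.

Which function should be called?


The task needs a function whose description is: Clamp a numeric value to a given range.
clamp_value
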